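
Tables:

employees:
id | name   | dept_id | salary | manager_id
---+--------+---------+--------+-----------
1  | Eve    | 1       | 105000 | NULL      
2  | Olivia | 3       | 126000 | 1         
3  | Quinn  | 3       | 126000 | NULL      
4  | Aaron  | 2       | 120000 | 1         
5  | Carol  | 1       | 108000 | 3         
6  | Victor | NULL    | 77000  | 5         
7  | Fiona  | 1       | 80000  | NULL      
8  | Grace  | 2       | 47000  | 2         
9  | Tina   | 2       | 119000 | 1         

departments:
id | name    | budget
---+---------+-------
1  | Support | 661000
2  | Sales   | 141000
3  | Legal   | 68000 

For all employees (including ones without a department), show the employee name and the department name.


LEFT JOIN keeps every row from employees (the left table); where dept_id has no match in departments, the department columns become NULL. Walk through each employee:
  - employee 1 (Eve): dept_id=1 -> matches Support
  - employee 2 (Olivia): dept_id=3 -> matches Legal
  - employee 3 (Quinn): dept_id=3 -> matches Legal
  - employee 4 (Aaron): dept_id=2 -> matches Sales
  - employee 5 (Carol): dept_id=1 -> matches Support
  - employee 6 (Victor): dept_id=NULL, no match -> kept with NULL
  - employee 7 (Fiona): dept_id=1 -> matches Support
  - employee 8 (Grace): dept_id=2 -> matches Sales
  - employee 9 (Tina): dept_id=2 -> matches Sales
All 9 rows appear; 1 has NULL department.

SQL:
SELECT a.name, b.name AS department
FROM employees a
LEFT JOIN departments b ON a.dept_id = b.id

Result:
name   | department
-------+-----------
Eve    | Support   
Olivia | Legal     
Quinn  | Legal     
Aaron  | Sales     
Carol  | Support   
Victor | NULL      
Fiona  | Support   
Grace  | Sales     
Tina   | Sales     


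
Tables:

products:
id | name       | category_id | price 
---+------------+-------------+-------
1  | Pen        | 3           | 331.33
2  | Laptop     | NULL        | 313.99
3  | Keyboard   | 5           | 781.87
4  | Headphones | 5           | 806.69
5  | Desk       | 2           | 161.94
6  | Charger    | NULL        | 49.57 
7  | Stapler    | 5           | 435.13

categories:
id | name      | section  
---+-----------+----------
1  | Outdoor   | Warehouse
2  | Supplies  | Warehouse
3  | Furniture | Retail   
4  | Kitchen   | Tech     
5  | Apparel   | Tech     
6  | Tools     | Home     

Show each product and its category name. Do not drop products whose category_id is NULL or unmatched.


LEFT JOIN keeps every row from products (the left table); where category_id has no match in categories, the category columns become NULL. Walk through each product:
  - product 1 (Pen): category_id=3 -> matches Furniture
  - product 2 (Laptop): category_id=NULL, no match -> kept with NULL
  - product 3 (Keyboard): category_id=5 -> matches Apparel
  - product 4 (Headphones): category_id=5 -> matches Apparel
  - product 5 (Desk): category_id=2 -> matches Supplies
  - product 6 (Charger): category_id=NULL, no match -> kept with NULL
  - product 7 (Stapler): category_id=5 -> matches Apparel
All 7 rows appear; 2 have NULL category.

SQL:
SELECT a.name, b.name AS category
FROM products a
LEFT JOIN categories b ON a.category_id = b.id

Result:
name       | category 
-----------+----------
Pen        | Furniture
Laptop     | NULL     
Keyboard   | Apparel  
Headphones | Apparel  
Desk       | Supplies 
Charger    | NULL     
Stapler    | Apparel  


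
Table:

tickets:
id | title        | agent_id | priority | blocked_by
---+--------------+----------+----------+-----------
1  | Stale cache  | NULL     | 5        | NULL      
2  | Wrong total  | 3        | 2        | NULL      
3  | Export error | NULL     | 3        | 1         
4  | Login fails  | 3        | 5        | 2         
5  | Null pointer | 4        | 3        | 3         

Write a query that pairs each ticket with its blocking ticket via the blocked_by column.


This is a self-join: tickets is joined to a second copy of itself, matching each row's blocked_by to another row's id. Use LEFT JOIN so rows with blocked_by=NULL are kept.
  - ticket 1 (Stale cache): blocked_by=NULL -> NULL
  - ticket 2 (Wrong total): blocked_by=NULL -> NULL
  - ticket 3 (Export error): blocked_by=1 -> Stale cache
  - ticket 4 (Login fails): blocked_by=2 -> Wrong total
  - ticket 5 (Null pointer): blocked_by=3 -> Export error

SQL:
SELECT a.title AS item, b.title AS blocked_by
FROM tickets a
LEFT JOIN tickets b ON a.blocked_by = b.id

Result:
item         | blocked_by  
-------------+-------------
Stale cache  | NULL        
Wrong total  | NULL        
Export error | Stale cache 
Login fails  | Wrong total 
Null pointer | Export error


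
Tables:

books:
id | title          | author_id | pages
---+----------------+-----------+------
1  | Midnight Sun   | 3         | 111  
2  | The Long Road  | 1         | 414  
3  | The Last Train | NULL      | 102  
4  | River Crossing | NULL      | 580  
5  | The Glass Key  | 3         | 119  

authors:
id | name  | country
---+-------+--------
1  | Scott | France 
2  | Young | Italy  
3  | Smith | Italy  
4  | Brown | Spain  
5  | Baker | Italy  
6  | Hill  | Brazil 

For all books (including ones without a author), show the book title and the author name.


LEFT JOIN keeps every row from books (the left table); where author_id has no match in authors, the author columns become NULL. Walk through each book:
  - book 1 (Midnight Sun): author_id=3 -> matches Smith
  - book 2 (The Long Road): author_id=1 -> matches Scott
  - book 3 (The Last Train): author_id=NULL, no match -> kept with NULL
  - book 4 (River Crossing): author_id=NULL, no match -> kept with NULL
  - book 5 (The Glass Key): author_id=3 -> matches Smith
All 5 rows appear; 2 have NULL author.

SQL:
SELECT a.title, b.name AS author
FROM books a
LEFT JOIN authors b ON a.author_id = b.id

Result:
title          | author
---------------+-------
Midnight Sun   | Smith 
The Long Road  | Scott 
The Last Train | NULL  
River Crossing | NULL  
The Glass Key  | Smith 


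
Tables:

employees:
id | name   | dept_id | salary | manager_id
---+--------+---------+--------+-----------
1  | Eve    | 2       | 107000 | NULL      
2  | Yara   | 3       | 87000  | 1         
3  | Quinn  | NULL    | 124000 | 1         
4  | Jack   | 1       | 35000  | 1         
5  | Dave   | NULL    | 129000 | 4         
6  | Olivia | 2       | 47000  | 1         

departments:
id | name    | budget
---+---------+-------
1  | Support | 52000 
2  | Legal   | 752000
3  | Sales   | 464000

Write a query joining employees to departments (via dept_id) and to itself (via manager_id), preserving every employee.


Two LEFT JOINs from the same base table employees: one to departments via dept_id, one to employees itself via manager_id. Both are LEFT so every employee is preserved.
Match against departments:
  - employee 1 (Eve): dept_id=2 -> matches Legal
  - employee 2 (Yara): dept_id=3 -> matches Sales
  - employee 3 (Quinn): dept_id=NULL, no match -> kept with NULL
  - employee 4 (Jack): dept_id=1 -> matches Support
  - employee 5 (Dave): dept_id=NULL, no match -> kept with NULL
  - employee 6 (Olivia): dept_id=2 -> matches Legal
Match against employees (self):
  - employee 1 (Eve): manager_id=NULL -> NULL
  - employee 2 (Yara): manager_id=1 -> Eve
  - employee 3 (Quinn): manager_id=1 -> Eve
  - employee 4 (Jack): manager_id=1 -> Eve
  - employee 5 (Dave): manager_id=4 -> Jack
  - employee 6 (Olivia): manager_id=1 -> Eve

SQL:
SELECT a.name, b.name AS department, c.name AS manager
FROM employees a
LEFT JOIN departments b ON a.dept_id = b.id
LEFT JOIN employees c ON a.manager_id = c.id

Result:
name   | department | manager
-------+------------+--------
Eve    | Legal      | NULL   
Yara   | Sales      | Eve    
Quinn  | NULL       | Eve    
Jack   | Support    | Eve    
Dave   | NULL       | Jack   
Olivia | Legal      | Eve    


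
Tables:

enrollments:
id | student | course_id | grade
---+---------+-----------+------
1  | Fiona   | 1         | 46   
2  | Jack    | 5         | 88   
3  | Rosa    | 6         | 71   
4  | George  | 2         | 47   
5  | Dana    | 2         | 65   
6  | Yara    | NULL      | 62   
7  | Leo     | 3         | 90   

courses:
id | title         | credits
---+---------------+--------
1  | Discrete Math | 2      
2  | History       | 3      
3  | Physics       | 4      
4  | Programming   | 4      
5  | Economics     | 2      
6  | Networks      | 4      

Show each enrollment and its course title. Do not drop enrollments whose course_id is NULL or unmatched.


LEFT JOIN keeps every row from enrollments (the left table); where course_id has no match in courses, the course columns become NULL. Walk through each enrollment:
  - enrollment 1 (Fiona): course_id=1 -> matches Discrete Math
  - enrollment 2 (Jack): course_id=5 -> matches Economics
  - enrollment 3 (Rosa): course_id=6 -> matches Networks
  - enrollment 4 (George): course_id=2 -> matches History
  - enrollment 5 (Dana): course_id=2 -> matches History
  - enrollment 6 (Yara): course_id=NULL, no match -> kept with NULL
  - enrollment 7 (Leo): course_id=3 -> matches Physics
All 7 rows appear; 1 has NULL course.

SQL:
SELECT a.student, b.title AS course
FROM enrollments a
LEFT JOIN courses b ON a.course_id = b.id

Result:
student | course       
--------+--------------
Fiona   | Discrete Math
Jack    | Economics    
Rosa    | Networks     
George  | History      
Dana    | History      
Yara    | NULL         
Leo     | Physics      


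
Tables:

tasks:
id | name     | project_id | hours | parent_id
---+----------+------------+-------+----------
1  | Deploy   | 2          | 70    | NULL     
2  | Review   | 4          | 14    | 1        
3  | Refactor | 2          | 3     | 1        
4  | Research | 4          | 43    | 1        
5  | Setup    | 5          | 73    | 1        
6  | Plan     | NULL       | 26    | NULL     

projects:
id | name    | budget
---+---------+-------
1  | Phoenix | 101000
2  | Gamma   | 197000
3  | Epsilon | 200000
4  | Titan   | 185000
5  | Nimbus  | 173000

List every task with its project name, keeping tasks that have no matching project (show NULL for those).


LEFT JOIN keeps every row from tasks (the left table); where project_id has no match in projects, the project columns become NULL. Walk through each task:
  - task 1 (Deploy): project_id=2 -> matches Gamma
  - task 2 (Review): project_id=4 -> matches Titan
  - task 3 (Refactor): project_id=2 -> matches Gamma
  - task 4 (Research): project_id=4 -> matches Titan
  - task 5 (Setup): project_id=5 -> matches Nimbus
  - task 6 (Plan): project_id=NULL, no match -> kept with NULL
All 6 rows appear; 1 has NULL project.

SQL:
SELECT a.name, b.name AS project
FROM tasks a
LEFT JOIN projects b ON a.project_id = b.id

Result:
name     | project
---------+--------
Deploy   | Gamma  
Review   | Titan  
Refactor | Gamma  
Research | Titan  
Setup    | Nimbus 
Plan     | NULL   


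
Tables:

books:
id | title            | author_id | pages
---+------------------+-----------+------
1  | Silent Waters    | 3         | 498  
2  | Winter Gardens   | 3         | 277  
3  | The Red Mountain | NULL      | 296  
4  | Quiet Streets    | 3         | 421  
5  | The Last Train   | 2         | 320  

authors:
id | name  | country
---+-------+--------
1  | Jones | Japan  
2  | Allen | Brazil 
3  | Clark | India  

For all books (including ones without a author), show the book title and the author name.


LEFT JOIN keeps every row from books (the left table); where author_id has no match in authors, the author columns become NULL. Walk through each book:
  - book 1 (Silent Waters): author_id=3 -> matches Clark
  - book 2 (Winter Gardens): author_id=3 -> matches Clark
  - book 3 (The Red Mountain): author_id=NULL, no match -> kept with NULL
  - book 4 (Quiet Streets): author_id=3 -> matches Clark
  - book 5 (The Last Train): author_id=2 -> matches Allen
All 5 rows appear; 1 has NULL author.

SQL:
SELECT a.title, b.name AS author
FROM books a
LEFT JOIN authors b ON a.author_id = b.id

Result:
title            | author
-----------------+-------
Silent Waters    | Clark 
Winter Gardens   | Clark 
The Red Mountain | NULL  
Quiet Streets    | Clark 
The Last Train   | Allen 


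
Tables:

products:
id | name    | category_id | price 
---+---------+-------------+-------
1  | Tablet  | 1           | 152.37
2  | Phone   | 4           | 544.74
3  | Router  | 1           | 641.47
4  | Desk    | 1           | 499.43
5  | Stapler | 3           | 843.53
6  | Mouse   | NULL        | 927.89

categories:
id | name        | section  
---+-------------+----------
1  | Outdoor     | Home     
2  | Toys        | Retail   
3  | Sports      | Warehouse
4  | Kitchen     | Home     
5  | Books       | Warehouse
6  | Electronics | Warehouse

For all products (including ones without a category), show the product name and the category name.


LEFT JOIN keeps every row from products (the left table); where category_id has no match in categories, the category columns become NULL. Walk through each product:
  - product 1 (Tablet): category_id=1 -> matches Outdoor
  - product 2 (Phone): category_id=4 -> matches Kitchen
  - product 3 (Router): category_id=1 -> matches Outdoor
  - product 4 (Desk): category_id=1 -> matches Outdoor
  - product 5 (Stapler): category_id=3 -> matches Sports
  - product 6 (Mouse): category_id=NULL, no match -> kept with NULL
All 6 rows appear; 1 has NULL category.

SQL:
SELECT a.name, b.name AS category
FROM products a
LEFT JOIN categories b ON a.category_id = b.id

Result:
name    | category
--------+---------
Tablet  | Outdoor 
Phone   | Kitchen 
Router  | Outdoor 
Desk    | Outdoor 
Stapler | Sports  
Mouse   | NULL    


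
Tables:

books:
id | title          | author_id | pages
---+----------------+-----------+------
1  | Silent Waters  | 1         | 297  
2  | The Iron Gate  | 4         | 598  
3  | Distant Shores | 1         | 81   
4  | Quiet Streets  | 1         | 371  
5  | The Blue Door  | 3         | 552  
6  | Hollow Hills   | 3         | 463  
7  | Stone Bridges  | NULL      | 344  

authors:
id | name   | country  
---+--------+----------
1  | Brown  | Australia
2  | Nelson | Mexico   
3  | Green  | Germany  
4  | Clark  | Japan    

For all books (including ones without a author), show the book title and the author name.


LEFT JOIN keeps every row from books (the left table); where author_id has no match in authors, the author columns become NULL. Walk through each book:
  - book 1 (Silent Waters): author_id=1 -> matches Brown
  - book 2 (The Iron Gate): author_id=4 -> matches Clark
  - book 3 (Distant Shores): author_id=1 -> matches Brown
  - book 4 (Quiet Streets): author_id=1 -> matches Brown
  - book 5 (The Blue Door): author_id=3 -> matches Green
  - book 6 (Hollow Hills): author_id=3 -> matches Green
  - book 7 (Stone Bridges): author_id=NULL, no match -> kept with NULL
All 7 rows appear; 1 has NULL author.

SQL:
SELECT a.title, b.name AS author
FROM books a
LEFT JOIN authors b ON a.author_id = b.id

Result:
title          | author
---------------+-------
Silent Waters  | Brown 
The Iron Gate  | Clark 
Distant Shores | Brown 
Quiet Streets  | Brown 
The Blue Door  | Green 
Hollow Hills   | Green 
Stone Bridges  | NULL  


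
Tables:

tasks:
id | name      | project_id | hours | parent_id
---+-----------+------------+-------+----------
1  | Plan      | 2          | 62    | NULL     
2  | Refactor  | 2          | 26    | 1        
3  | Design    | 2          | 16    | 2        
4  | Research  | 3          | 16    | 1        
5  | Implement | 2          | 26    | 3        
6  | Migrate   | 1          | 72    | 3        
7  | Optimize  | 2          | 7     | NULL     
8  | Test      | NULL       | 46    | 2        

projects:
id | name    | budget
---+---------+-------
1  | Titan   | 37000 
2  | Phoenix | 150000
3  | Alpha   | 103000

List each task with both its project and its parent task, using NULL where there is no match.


Two LEFT JOINs from the same base table tasks: one to projects via project_id, one to tasks itself via parent_id. Both are LEFT so every task is preserved.
Match against projects:
  - task 1 (Plan): project_id=2 -> matches Phoenix
  - task 2 (Refactor): project_id=2 -> matches Phoenix
  - task 3 (Design): project_id=2 -> matches Phoenix
  - task 4 (Research): project_id=3 -> matches Alpha
  - task 5 (Implement): project_id=2 -> matches Phoenix
  - task 6 (Migrate): project_id=1 -> matches Titan
  - task 7 (Optimize): project_id=2 -> matches Phoenix
  - task 8 (Test): project_id=NULL, no match -> kept with NULL
Match against tasks (self):
  - task 1 (Plan): parent_id=NULL -> NULL
  - task 2 (Refactor): parent_id=1 -> Plan
  - task 3 (Design): parent_id=2 -> Refactor
  - task 4 (Research): parent_id=1 -> Plan
  - task 5 (Implement): parent_id=3 -> Design
  - task 6 (Migrate): parent_id=3 -> Design
  - task 7 (Optimize): parent_id=NULL -> NULL
  - task 8 (Test): parent_id=2 -> Refactor

SQL:
SELECT a.name, b.name AS project, c.name AS parent
FROM tasks a
LEFT JOIN projects b ON a.project_id = b.id
LEFT JOIN tasks c ON a.parent_id = c.id

Result:
name      | project | parent  
----------+---------+---------
Plan      | Phoenix | NULL    
Refactor  | Phoenix | Plan    
Design    | Phoenix | Refactor
Research  | Alpha   | Plan    
Implement | Phoenix | Design  
Migrate   | Titan   | Design  
Optimize  | Phoenix | NULL    
Test      | NULL    | Refactor


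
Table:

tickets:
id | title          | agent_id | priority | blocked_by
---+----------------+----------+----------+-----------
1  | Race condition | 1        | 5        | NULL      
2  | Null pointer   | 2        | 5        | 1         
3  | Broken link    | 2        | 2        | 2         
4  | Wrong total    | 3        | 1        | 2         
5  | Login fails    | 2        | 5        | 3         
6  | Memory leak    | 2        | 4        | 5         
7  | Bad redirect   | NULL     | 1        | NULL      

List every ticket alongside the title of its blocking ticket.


This is a self-join: tickets is joined to a second copy of itself, matching each row's blocked_by to another row's id. Use LEFT JOIN so rows with blocked_by=NULL are kept.
  - ticket 1 (Race condition): blocked_by=NULL -> NULL
  - ticket 2 (Null pointer): blocked_by=1 -> Race condition
  - ticket 3 (Broken link): blocked_by=2 -> Null pointer
  - ticket 4 (Wrong total): blocked_by=2 -> Null pointer
  - ticket 5 (Login fails): blocked_by=3 -> Broken link
  - ticket 6 (Memory leak): blocked_by=5 -> Login fails
  - ticket 7 (Bad redirect): blocked_by=NULL -> NULL

SQL:
SELECT a.title AS item, b.title AS blocked_by
FROM tickets a
LEFT JOIN tickets b ON a.blocked_by = b.id

Result:
item           | blocked_by    
---------------+---------------
Race condition | NULL          
Null pointer   | Race condition
Broken link    | Null pointer  
Wrong total    | Null pointer  
Login fails    | Broken link   
Memory leak    | Login fails   
Bad redirect   | NULL          


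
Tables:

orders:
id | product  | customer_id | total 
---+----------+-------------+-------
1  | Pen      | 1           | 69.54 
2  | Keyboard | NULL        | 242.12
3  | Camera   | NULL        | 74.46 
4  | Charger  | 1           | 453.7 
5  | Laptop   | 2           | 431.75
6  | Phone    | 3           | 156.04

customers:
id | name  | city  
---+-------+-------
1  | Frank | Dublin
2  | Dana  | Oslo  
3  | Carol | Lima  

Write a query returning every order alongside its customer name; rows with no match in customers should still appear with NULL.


LEFT JOIN keeps every row from orders (the left table); where customer_id has no match in customers, the customer columns become NULL. Walk through each order:
  - order 1 (Pen): customer_id=1 -> matches Frank
  - order 2 (Keyboard): customer_id=NULL, no match -> kept with NULL
  - order 3 (Camera): customer_id=NULL, no match -> kept with NULL
  - order 4 (Charger): customer_id=1 -> matches Frank
  - order 5 (Laptop): customer_id=2 -> matches Dana
  - order 6 (Phone): customer_id=3 -> matches Carol
All 6 rows appear; 2 have NULL customer.

SQL:
SELECT a.product, b.name AS customer
FROM orders a
LEFT JOIN customers b ON a.customer_id = b.id

Result:
product  | customer
---------+---------
Pen      | Frank   
Keyboard | NULL    
Camera   | NULL    
Charger  | Frank   
Laptop   | Dana    
Phone    | Carol   


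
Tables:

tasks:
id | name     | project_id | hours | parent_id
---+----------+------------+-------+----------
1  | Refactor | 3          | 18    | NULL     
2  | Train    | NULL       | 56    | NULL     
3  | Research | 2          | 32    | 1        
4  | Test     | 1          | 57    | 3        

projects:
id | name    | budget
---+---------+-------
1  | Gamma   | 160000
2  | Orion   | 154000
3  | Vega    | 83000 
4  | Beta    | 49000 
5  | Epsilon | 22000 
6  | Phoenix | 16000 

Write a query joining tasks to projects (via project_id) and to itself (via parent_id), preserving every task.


Two LEFT JOINs from the same base table tasks: one to projects via project_id, one to tasks itself via parent_id. Both are LEFT so every task is preserved.
Match against projects:
  - task 1 (Refactor): project_id=3 -> matches Vega
  - task 2 (Train): project_id=NULL, no match -> kept with NULL
  - task 3 (Research): project_id=2 -> matches Orion
  - task 4 (Test): project_id=1 -> matches Gamma
Match against tasks (self):
  - task 1 (Refactor): parent_id=NULL -> NULL
  - task 2 (Train): parent_id=NULL -> NULL
  - task 3 (Research): parent_id=1 -> Refactor
  - task 4 (Test): parent_id=3 -> Research

SQL:
SELECT a.name, b.name AS project, c.name AS parent
FROM tasks a
LEFT JOIN projects b ON a.project_id = b.id
LEFT JOIN tasks c ON a.parent_id = c.id

Result:
name     | project | parent  
---------+---------+---------
Refactor | Vega    | NULL    
Train    | NULL    | NULL    
Research | Orion   | Refactor
Test     | Gamma   | Research


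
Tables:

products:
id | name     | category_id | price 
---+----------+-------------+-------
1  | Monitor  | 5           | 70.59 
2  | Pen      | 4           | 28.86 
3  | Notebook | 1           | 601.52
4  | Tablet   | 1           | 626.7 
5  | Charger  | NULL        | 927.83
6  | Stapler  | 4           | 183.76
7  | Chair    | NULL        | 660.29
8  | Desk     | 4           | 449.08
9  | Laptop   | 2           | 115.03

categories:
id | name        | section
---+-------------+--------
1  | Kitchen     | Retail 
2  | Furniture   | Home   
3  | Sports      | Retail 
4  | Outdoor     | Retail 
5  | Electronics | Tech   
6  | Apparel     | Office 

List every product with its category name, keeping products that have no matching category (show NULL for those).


LEFT JOIN keeps every row from products (the left table); where category_id has no match in categories, the category columns become NULL. Walk through each product:
  - product 1 (Monitor): category_id=5 -> matches Electronics
  - product 2 (Pen): category_id=4 -> matches Outdoor
  - product 3 (Notebook): category_id=1 -> matches Kitchen
  - product 4 (Tablet): category_id=1 -> matches Kitchen
  - product 5 (Charger): category_id=NULL, no match -> kept with NULL
  - product 6 (Stapler): category_id=4 -> matches Outdoor
  - product 7 (Chair): category_id=NULL, no match -> kept with NULL
  - product 8 (Desk): category_id=4 -> matches Outdoor
  - product 9 (Laptop): category_id=2 -> matches Furniture
All 9 rows appear; 2 have NULL category.

SQL:
SELECT a.name, b.name AS category
FROM products a
LEFT JOIN categories b ON a.category_id = b.id

Result:
name     | category   
---------+------------
Monitor  | Electronics
Pen      | Outdoor    
Notebook | Kitchen    
Tablet   | Kitchen    
Charger  | NULL       
Stapler  | Outdoor    
Chair    | NULL       
Desk     | Outdoor    
Laptop   | Furniture  


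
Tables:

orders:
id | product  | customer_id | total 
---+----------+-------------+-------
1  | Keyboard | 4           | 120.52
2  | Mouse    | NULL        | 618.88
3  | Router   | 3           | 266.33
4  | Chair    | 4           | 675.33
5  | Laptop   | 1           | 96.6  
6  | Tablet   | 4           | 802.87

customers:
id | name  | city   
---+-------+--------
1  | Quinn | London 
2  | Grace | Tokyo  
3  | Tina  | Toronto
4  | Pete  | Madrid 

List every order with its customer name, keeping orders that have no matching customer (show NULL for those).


LEFT JOIN keeps every row from orders (the left table); where customer_id has no match in customers, the customer columns become NULL. Walk through each order:
  - order 1 (Keyboard): customer_id=4 -> matches Pete
  - order 2 (Mouse): customer_id=NULL, no match -> kept with NULL
  - order 3 (Router): customer_id=3 -> matches Tina
  - order 4 (Chair): customer_id=4 -> matches Pete
  - order 5 (Laptop): customer_id=1 -> matches Quinn
  - order 6 (Tablet): customer_id=4 -> matches Pete
All 6 rows appear; 1 has NULL customer.

SQL:
SELECT a.product, b.name AS customer
FROM orders a
LEFT JOIN customers b ON a.customer_id = b.id

Result:
product  | customer
---------+---------
Keyboard | Pete    
Mouse    | NULL    
Router   | Tina    
Chair    | Pete    
Laptop   | Quinn   
Tablet   | Pete    


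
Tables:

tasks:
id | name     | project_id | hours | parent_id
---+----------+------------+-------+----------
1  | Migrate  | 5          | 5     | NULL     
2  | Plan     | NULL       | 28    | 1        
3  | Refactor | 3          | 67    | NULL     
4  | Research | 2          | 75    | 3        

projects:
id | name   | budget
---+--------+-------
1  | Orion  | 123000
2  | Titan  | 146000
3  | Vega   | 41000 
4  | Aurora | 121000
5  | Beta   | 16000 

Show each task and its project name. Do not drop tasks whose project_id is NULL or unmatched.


LEFT JOIN keeps every row from tasks (the left table); where project_id has no match in projects, the project columns become NULL. Walk through each task:
  - task 1 (Migrate): project_id=5 -> matches Beta
  - task 2 (Plan): project_id=NULL, no match -> kept with NULL
  - task 3 (Refactor): project_id=3 -> matches Vega
  - task 4 (Research): project_id=2 -> matches Titan
All 4 rows appear; 1 has NULL project.

SQL:
SELECT a.name, b.name AS project
FROM tasks a
LEFT JOIN projects b ON a.project_id = b.id

Result:
name     | project
---------+--------
Migrate  | Beta   
Plan     | NULL   
Refactor | Vega   
Research | Titan  


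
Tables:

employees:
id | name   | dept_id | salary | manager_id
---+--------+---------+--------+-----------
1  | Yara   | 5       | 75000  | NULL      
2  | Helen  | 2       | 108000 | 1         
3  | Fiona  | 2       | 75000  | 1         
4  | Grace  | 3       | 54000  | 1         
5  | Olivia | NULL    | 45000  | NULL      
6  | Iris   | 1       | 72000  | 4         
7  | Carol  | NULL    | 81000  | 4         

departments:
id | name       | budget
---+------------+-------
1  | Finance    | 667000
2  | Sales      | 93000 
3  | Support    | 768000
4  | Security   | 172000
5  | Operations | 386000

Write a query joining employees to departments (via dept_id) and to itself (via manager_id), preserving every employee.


Two LEFT JOINs from the same base table employees: one to departments via dept_id, one to employees itself via manager_id. Both are LEFT so every employee is preserved.
Match against departments:
  - employee 1 (Yara): dept_id=5 -> matches Operations
  - employee 2 (Helen): dept_id=2 -> matches Sales
  - employee 3 (Fiona): dept_id=2 -> matches Sales
  - employee 4 (Grace): dept_id=3 -> matches Support
  - employee 5 (Olivia): dept_id=NULL, no match -> kept with NULL
  - employee 6 (Iris): dept_id=1 -> matches Finance
  - employee 7 (Carol): dept_id=NULL, no match -> kept with NULL
Match against employees (self):
  - employee 1 (Yara): manager_id=NULL -> NULL
  - employee 2 (Helen): manager_id=1 -> Yara
  - employee 3 (Fiona): manager_id=1 -> Yara
  - employee 4 (Grace): manager_id=1 -> Yara
  - employee 5 (Olivia): manager_id=NULL -> NULL
  - employee 6 (Iris): manager_id=4 -> Grace
  - employee 7 (Carol): manager_id=4 -> Grace

SQL:
SELECT a.name, b.name AS department, c.name AS manager
FROM employees a
LEFT JOIN departments b ON a.dept_id = b.id
LEFT JOIN employees c ON a.manager_id = c.id

Result:
name   | department | manager
-------+------------+--------
Yara   | Operations | NULL   
Helen  | Sales      | Yara   
Fiona  | Sales      | Yara   
Grace  | Support    | Yara   
Olivia | NULL       | NULL   
Iris   | Finance    | Grace  
Carol  | NULL       | Grace  


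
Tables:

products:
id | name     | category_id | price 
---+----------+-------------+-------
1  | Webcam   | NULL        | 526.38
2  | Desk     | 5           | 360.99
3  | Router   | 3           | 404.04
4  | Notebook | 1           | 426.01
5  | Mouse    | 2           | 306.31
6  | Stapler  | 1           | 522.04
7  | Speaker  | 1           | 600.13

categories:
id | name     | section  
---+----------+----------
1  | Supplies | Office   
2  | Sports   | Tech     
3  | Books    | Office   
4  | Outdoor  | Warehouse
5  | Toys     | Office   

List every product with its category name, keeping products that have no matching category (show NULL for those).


LEFT JOIN keeps every row from products (the left table); where category_id has no match in categories, the category columns become NULL. Walk through each product:
  - product 1 (Webcam): category_id=NULL, no match -> kept with NULL
  - product 2 (Desk): category_id=5 -> matches Toys
  - product 3 (Router): category_id=3 -> matches Books
  - product 4 (Notebook): category_id=1 -> matches Supplies
  - product 5 (Mouse): category_id=2 -> matches Sports
  - product 6 (Stapler): category_id=1 -> matches Supplies
  - product 7 (Speaker): category_id=1 -> matches Supplies
All 7 rows appear; 1 has NULL category.

SQL:
SELECT a.name, b.name AS category
FROM products a
LEFT JOIN categories b ON a.category_id = b.id

Result:
name     | category
---------+---------
Webcam   | NULL    
Desk     | Toys    
Router   | Books   
Notebook | Supplies
Mouse    | Sports  
Stapler  | Supplies
Speaker  | Supplies


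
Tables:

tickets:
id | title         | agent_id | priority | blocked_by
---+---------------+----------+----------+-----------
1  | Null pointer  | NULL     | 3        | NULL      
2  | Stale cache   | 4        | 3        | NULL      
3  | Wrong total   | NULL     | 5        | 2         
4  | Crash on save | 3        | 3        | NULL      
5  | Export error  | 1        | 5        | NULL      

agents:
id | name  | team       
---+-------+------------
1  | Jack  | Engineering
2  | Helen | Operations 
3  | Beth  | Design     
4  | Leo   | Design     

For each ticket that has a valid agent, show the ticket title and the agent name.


INNER JOIN keeps only tickets rows whose agent_id matches an id in agents. Walk through each ticket:
  - ticket 1 (Null pointer): agent_id=NULL, no match -> dropped
  - ticket 2 (Stale cache): agent_id=4 -> matches Leo
  - ticket 3 (Wrong total): agent_id=NULL, no match -> dropped
  - ticket 4 (Crash on save): agent_id=3 -> matches Beth
  - ticket 5 (Export error): agent_id=1 -> matches Jack
So 2 of 5 rows are dropped.

SQL:
SELECT a.title, b.name AS agent
FROM tickets a
INNER JOIN agents b ON a.agent_id = b.id

Result:
title         | agent
--------------+------
Stale cache   | Leo  
Crash on save | Beth 
Export error  | Jack 


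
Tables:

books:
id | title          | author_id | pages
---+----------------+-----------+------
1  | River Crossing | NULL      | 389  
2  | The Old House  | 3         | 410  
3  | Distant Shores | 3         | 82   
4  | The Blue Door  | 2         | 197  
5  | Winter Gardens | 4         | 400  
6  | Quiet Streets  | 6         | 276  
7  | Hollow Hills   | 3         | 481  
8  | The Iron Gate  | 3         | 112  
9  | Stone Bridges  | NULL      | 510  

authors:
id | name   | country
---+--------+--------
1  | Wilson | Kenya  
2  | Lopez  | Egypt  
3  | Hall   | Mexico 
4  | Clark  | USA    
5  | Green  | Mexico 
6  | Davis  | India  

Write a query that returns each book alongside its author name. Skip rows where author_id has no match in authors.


INNER JOIN keeps only books rows whose author_id matches an id in authors. Walk through each book:
  - book 1 (River Crossing): author_id=NULL, no match -> dropped
  - book 2 (The Old House): author_id=3 -> matches Hall
  - book 3 (Distant Shores): author_id=3 -> matches Hall
  - book 4 (The Blue Door): author_id=2 -> matches Lopez
  - book 5 (Winter Gardens): author_id=4 -> matches Clark
  - book 6 (Quiet Streets): author_id=6 -> matches Davis
  - book 7 (Hollow Hills): author_id=3 -> matches Hall
  - book 8 (The Iron Gate): author_id=3 -> matches Hall
  - book 9 (Stone Bridges): author_id=NULL, no match -> dropped
So 2 of 9 rows are dropped.

SQL:
SELECT a.title, b.name AS author
FROM books a
INNER JOIN authors b ON a.author_id = b.id

Result:
title          | author
---------------+-------
The Old House  | Hall  
Distant Shores | Hall  
The Blue Door  | Lopez 
Winter Gardens | Clark 
Quiet Streets  | Davis 
Hollow Hills   | Hall  
The Iron Gate  | Hall  


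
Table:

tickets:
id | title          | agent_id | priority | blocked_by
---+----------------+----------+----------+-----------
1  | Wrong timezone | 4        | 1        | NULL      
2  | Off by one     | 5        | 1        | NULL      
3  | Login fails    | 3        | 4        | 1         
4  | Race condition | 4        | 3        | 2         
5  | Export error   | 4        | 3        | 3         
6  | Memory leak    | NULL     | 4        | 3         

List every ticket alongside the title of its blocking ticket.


This is a self-join: tickets is joined to a second copy of itself, matching each row's blocked_by to another row's id. Use LEFT JOIN so rows with blocked_by=NULL are kept.
  - ticket 1 (Wrong timezone): blocked_by=NULL -> NULL
  - ticket 2 (Off by one): blocked_by=NULL -> NULL
  - ticket 3 (Login fails): blocked_by=1 -> Wrong timezone
  - ticket 4 (Race condition): blocked_by=2 -> Off by one
  - ticket 5 (Export error): blocked_by=3 -> Login fails
  - ticket 6 (Memory leak): blocked_by=3 -> Login fails

SQL:
SELECT a.title AS item, b.title AS blocked_by
FROM tickets a
LEFT JOIN tickets b ON a.blocked_by = b.id

Result:
item           | blocked_by    
---------------+---------------
Wrong timezone | NULL          
Off by one     | NULL          
Login fails    | Wrong timezone
Race condition | Off by one    
Export error   | Login fails   
Memory leak    | Login fails   


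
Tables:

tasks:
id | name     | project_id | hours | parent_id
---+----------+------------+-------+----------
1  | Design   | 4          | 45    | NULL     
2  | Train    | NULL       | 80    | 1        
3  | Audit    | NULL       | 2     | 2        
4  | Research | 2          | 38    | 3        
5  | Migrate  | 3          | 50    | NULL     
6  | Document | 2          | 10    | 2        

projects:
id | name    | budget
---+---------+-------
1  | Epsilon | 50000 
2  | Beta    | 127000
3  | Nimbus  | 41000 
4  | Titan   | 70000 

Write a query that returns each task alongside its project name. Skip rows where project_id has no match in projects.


INNER JOIN keeps only tasks rows whose project_id matches an id in projects. Walk through each task:
  - task 1 (Design): project_id=4 -> matches Titan
  - task 2 (Train): project_id=NULL, no match -> dropped
  - task 3 (Audit): project_id=NULL, no match -> dropped
  - task 4 (Research): project_id=2 -> matches Beta
  - task 5 (Migrate): project_id=3 -> matches Nimbus
  - task 6 (Document): project_id=2 -> matches Beta
So 2 of 6 rows are dropped.

SQL:
SELECT a.name, b.name AS project
FROM tasks a
INNER JOIN projects b ON a.project_id = b.id

Result:
name     | project
---------+--------
Design   | Titan  
Research | Beta   
Migrate  | Nimbus 
Document | Beta   


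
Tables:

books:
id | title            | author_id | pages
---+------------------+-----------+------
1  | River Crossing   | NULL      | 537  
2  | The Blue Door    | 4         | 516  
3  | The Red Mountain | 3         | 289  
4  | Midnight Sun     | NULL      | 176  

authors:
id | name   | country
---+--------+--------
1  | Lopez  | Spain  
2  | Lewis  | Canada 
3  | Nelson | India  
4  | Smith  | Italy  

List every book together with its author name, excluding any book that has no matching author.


INNER JOIN keeps only books rows whose author_id matches an id in authors. Walk through each book:
  - book 1 (River Crossing): author_id=NULL, no match -> dropped
  - book 2 (The Blue Door): author_id=4 -> matches Smith
  - book 3 (The Red Mountain): author_id=3 -> matches Nelson
  - book 4 (Midnight Sun): author_id=NULL, no match -> dropped
So 2 of 4 rows are dropped.

SQL:
SELECT a.title, b.name AS author
FROM books a
INNER JOIN authors b ON a.author_id = b.id

Result:
title            | author
-----------------+-------
The Blue Door    | Smith 
The Red Mountain | Nelson


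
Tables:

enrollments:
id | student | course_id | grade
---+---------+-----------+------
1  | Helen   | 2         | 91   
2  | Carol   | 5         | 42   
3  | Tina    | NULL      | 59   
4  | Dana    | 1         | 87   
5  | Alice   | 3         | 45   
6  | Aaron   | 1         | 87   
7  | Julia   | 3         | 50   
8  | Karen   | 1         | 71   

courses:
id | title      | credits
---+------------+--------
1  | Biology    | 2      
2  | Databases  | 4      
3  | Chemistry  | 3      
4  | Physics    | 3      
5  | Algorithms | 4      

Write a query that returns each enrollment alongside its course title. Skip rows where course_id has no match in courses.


INNER JOIN keeps only enrollments rows whose course_id matches an id in courses. Walk through each enrollment:
  - enrollment 1 (Helen): course_id=2 -> matches Databases
  - enrollment 2 (Carol): course_id=5 -> matches Algorithms
  - enrollment 3 (Tina): course_id=NULL, no match -> dropped
  - enrollment 4 (Dana): course_id=1 -> matches Biology
  - enrollment 5 (Alice): course_id=3 -> matches Chemistry
  - enrollment 6 (Aaron): course_id=1 -> matches Biology
  - enrollment 7 (Julia): course_id=3 -> matches Chemistry
  - enrollment 8 (Karen): course_id=1 -> matches Biology
So 1 of 8 rows is dropped.

SQL:
SELECT a.student, b.title AS course
FROM enrollments a
INNER JOIN courses b ON a.course_id = b.id

Result:
student | course    
--------+-----------
Helen   | Databases 
Carol   | Algorithms
Dana    | Biology   
Alice   | Chemistry 
Aaron   | Biology   
Julia   | Chemistry 
Karen   | Biology   


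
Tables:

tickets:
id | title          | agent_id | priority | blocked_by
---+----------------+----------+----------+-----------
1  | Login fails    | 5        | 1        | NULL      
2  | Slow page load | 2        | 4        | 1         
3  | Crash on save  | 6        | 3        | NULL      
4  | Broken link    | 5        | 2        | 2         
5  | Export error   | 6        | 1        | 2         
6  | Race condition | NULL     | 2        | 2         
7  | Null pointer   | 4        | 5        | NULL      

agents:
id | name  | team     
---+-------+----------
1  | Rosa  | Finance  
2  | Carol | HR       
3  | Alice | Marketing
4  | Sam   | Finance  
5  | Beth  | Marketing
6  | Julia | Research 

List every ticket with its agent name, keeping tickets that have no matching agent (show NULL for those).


LEFT JOIN keeps every row from tickets (the left table); where agent_id has no match in agents, the agent columns become NULL. Walk through each ticket:
  - ticket 1 (Login fails): agent_id=5 -> matches Beth
  - ticket 2 (Slow page load): agent_id=2 -> matches Carol
  - ticket 3 (Crash on save): agent_id=6 -> matches Julia
  - ticket 4 (Broken link): agent_id=5 -> matches Beth
  - ticket 5 (Export error): agent_id=6 -> matches Julia
  - ticket 6 (Race condition): agent_id=NULL, no match -> kept with NULL
  - ticket 7 (Null pointer): agent_id=4 -> matches Sam
All 7 rows appear; 1 has NULL agent.

SQL:
SELECT a.title, b.name AS agent
FROM tickets a
LEFT JOIN agents b ON a.agent_id = b.id

Result:
title          | agent
---------------+------
Login fails    | Beth 
Slow page load | Carol
Crash on save  | Julia
Broken link    | Beth 
Export error   | Julia
Race condition | NULL 
Null pointer   | Sam  


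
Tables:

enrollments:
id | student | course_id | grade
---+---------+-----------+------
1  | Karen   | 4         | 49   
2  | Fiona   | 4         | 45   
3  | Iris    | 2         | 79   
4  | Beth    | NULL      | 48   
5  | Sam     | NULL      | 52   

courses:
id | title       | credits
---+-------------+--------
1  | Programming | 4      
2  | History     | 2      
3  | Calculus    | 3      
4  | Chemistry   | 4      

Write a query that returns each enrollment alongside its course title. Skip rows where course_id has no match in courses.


INNER JOIN keeps only enrollments rows whose course_id matches an id in courses. Walk through each enrollment:
  - enrollment 1 (Karen): course_id=4 -> matches Chemistry
  - enrollment 2 (Fiona): course_id=4 -> matches Chemistry
  - enrollment 3 (Iris): course_id=2 -> matches History
  - enrollment 4 (Beth): course_id=NULL, no match -> dropped
  - enrollment 5 (Sam): course_id=NULL, no match -> dropped
So 2 of 5 rows are dropped.

SQL:
SELECT a.student, b.title AS course
FROM enrollments a
INNER JOIN courses b ON a.course_id = b.id

Result:
student | course   
--------+----------
Karen   | Chemistry
Fiona   | Chemistry
Iris    | History  
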